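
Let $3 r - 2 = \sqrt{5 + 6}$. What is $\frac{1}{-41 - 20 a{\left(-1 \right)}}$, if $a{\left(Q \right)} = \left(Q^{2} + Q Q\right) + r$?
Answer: $- \frac{849}{75689} + \frac{60 \sqrt{11}}{75689} \approx -0.0085878$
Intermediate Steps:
$r = \frac{2}{3} + \frac{\sqrt{11}}{3}$ ($r = \frac{2}{3} + \frac{\sqrt{5 + 6}}{3} = \frac{2}{3} + \frac{\sqrt{11}}{3} \approx 1.7722$)
$a{\left(Q \right)} = \frac{2}{3} + 2 Q^{2} + \frac{\sqrt{11}}{3}$ ($a{\left(Q \right)} = \left(Q^{2} + Q Q\right) + \left(\frac{2}{3} + \frac{\sqrt{11}}{3}\right) = \left(Q^{2} + Q^{2}\right) + \left(\frac{2}{3} + \frac{\sqrt{11}}{3}\right) = 2 Q^{2} + \left(\frac{2}{3} + \frac{\sqrt{11}}{3}\right) = \frac{2}{3} + 2 Q^{2} + \frac{\sqrt{11}}{3}$)
$\frac{1}{-41 - 20 a{\left(-1 \right)}} = \frac{1}{-41 - 20 \left(\frac{2}{3} + 2 \left(-1\right)^{2} + \frac{\sqrt{11}}{3}\right)} = \frac{1}{-41 - 20 \left(\frac{2}{3} + 2 \cdot 1 + \frac{\sqrt{11}}{3}\right)} = \frac{1}{-41 - 20 \left(\frac{2}{3} + 2 + \frac{\sqrt{11}}{3}\right)} = \frac{1}{-41 - 20 \left(\frac{8}{3} + \frac{\sqrt{11}}{3}\right)} = \frac{1}{-41 - \left(\frac{160}{3} + \frac{20 \sqrt{11}}{3}\right)} = \frac{1}{- \frac{283}{3} - \frac{20 \sqrt{11}}{3}}$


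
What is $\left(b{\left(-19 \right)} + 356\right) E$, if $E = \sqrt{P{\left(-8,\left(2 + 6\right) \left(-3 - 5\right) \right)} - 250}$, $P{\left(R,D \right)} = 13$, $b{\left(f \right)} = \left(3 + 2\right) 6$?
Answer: $386 i \sqrt{237} \approx 5942.4 i$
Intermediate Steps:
$b{\left(f \right)} = 30$ ($b{\left(f \right)} = 5 \cdot 6 = 30$)
$E = i \sqrt{237}$ ($E = \sqrt{13 - 250} = \sqrt{-237} = i \sqrt{237} \approx 15.395 i$)
$\left(b{\left(-19 \right)} + 356\right) E = \left(30 + 356\right) i \sqrt{237} = 386 i \sqrt{237}$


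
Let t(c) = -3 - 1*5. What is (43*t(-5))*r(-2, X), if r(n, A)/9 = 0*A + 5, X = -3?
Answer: -15480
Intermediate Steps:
t(c) = -8 (t(c) = -3 - 5 = -8)
r(n, A) = 45 (r(n, A) = 9*(0*A + 5) = 9*(0 + 5) = 9*5 = 45)
(43*t(-5))*r(-2, X) = (43*(-8))*45 = -344*45 = -15480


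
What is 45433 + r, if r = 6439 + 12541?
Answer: 64413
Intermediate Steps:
r = 18980
45433 + r = 45433 + 18980 = 64413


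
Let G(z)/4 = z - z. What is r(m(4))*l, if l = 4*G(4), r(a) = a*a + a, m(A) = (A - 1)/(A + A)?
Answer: 0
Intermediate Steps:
G(z) = 0 (G(z) = 4*(z - z) = 4*0 = 0)
m(A) = (-1 + A)/(2*A) (m(A) = (-1 + A)/((2*A)) = (-1 + A)*(1/(2*A)) = (-1 + A)/(2*A))
r(a) = a + a**2 (r(a) = a**2 + a = a + a**2)
l = 0 (l = 4*0 = 0)
r(m(4))*l = (((1/2)*(-1 + 4)/4)*(1 + (1/2)*(-1 + 4)/4))*0 = (((1/2)*(1/4)*3)*(1 + (1/2)*(1/4)*3))*0 = (3*(1 + 3/8)/8)*0 = ((3/8)*(11/8))*0 = (33/64)*0 = 0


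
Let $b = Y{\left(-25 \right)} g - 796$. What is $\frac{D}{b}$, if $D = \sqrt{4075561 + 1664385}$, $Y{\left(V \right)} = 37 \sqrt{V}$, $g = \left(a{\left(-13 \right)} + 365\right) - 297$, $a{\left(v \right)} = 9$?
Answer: $\frac{\sqrt{5739946} \left(-796 - 14245 i\right)}{203553641} \approx -0.0093689 - 0.16766 i$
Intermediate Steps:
$g = 77$ ($g = \left(9 + 365\right) - 297 = 374 - 297 = 77$)
$b = -796 + 14245 i$ ($b = 37 \sqrt{-25} \cdot 77 - 796 = 37 \cdot 5 i 77 - 796 = 185 i 77 - 796 = 14245 i - 796 = -796 + 14245 i \approx -796.0 + 14245.0 i$)
$D = \sqrt{5739946} \approx 2395.8$
$\frac{D}{b} = \frac{\sqrt{5739946}}{-796 + 14245 i} = \sqrt{5739946} \frac{-796 - 14245 i}{203553641} = \frac{\sqrt{5739946} \left(-796 - 14245 i\right)}{203553641}$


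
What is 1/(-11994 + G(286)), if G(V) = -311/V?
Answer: -286/3430595 ≈ -8.3367e-5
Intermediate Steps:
1/(-11994 + G(286)) = 1/(-11994 - 311/286) = 1/(-3430595/286) = -286/3430595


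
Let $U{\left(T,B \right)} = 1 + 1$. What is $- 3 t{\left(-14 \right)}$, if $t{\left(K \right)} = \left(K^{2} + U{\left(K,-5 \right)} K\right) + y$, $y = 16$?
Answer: $-552$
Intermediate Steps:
$U{\left(T,B \right)} = 2$
$t{\left(K \right)} = 16 + K^{2} + 2 K$ ($t{\left(K \right)} = \left(K^{2} + 2 K\right) + 16 = 16 + K^{2} + 2 K$)
$- 3 t{\left(-14 \right)} = - 3 \left(16 + \left(-14\right)^{2} + 2 \left(-14\right)\right) = - 3 \left(16 + 196 - 28\right) = \left(-3\right) 184 = -552$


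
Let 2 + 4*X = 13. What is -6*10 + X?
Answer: -229/4 ≈ -57.250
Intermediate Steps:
X = 11/4 (X = -½ + (¼)*13 = -½ + 13/4 = 11/4 ≈ 2.7500)
-6*10 + X = -6*10 + 11/4 = -60 + 11/4 = -229/4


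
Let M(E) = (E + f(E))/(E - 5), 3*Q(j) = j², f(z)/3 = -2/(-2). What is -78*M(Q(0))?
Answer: 234/5 ≈ 46.800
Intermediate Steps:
f(z) = 3 (f(z) = 3*(-2/(-2)) = 3*(-2*(-½)) = 3*1 = 3)
Q(j) = j²/3
M(E) = (3 + E)/(-5 + E) (M(E) = (E + 3)/(E - 5) = (3 + E)/(-5 + E))
-78*M(Q(0)) = -78*(3 + (⅓)*0²)/(-5 + (⅓)*0²) = -78*(3 + (⅓)*0)/(-5 + (⅓)*0) = -78*(3 + 0)/(-5 + 0) = -78*3/(-5) = -(-78)*3/5 = -78*(-⅗) = 234/5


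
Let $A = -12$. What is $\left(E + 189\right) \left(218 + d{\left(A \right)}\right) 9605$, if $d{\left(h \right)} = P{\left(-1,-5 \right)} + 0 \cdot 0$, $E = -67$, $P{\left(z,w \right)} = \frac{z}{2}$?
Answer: $254868675$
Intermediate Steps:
$P{\left(z,w \right)} = \frac{z}{2}$ ($P{\left(z,w \right)} = z \frac{1}{2} = \frac{z}{2}$)
$d{\left(h \right)} = - \frac{1}{2}$ ($d{\left(h \right)} = \frac{1}{2} \left(-1\right) + 0 \cdot 0 = - \frac{1}{2} + 0 = - \frac{1}{2}$)
$\left(E + 189\right) \left(218 + d{\left(A \right)}\right) 9605 = \left(-67 + 189\right) \left(218 - \frac{1}{2}\right) 9605 = 122 \cdot \frac{435}{2} \cdot 9605 = 26535 \cdot 9605 = 254868675$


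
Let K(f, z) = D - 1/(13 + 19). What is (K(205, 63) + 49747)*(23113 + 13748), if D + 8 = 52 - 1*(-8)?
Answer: 58740473187/32 ≈ 1.8356e+9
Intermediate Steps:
D = 52 (D = -8 + (52 - 1*(-8)) = -8 + (52 + 8) = -8 + 60 = 52)
K(f, z) = 1663/32 (K(f, z) = 52 - 1/(13 + 19) = 52 - 1/32 = 1663/32)
(K(205, 63) + 49747)*(23113 + 13748) = (1663/32 + 49747)*(23113 + 13748) = (1593567/32)*36861 = 58740473187/32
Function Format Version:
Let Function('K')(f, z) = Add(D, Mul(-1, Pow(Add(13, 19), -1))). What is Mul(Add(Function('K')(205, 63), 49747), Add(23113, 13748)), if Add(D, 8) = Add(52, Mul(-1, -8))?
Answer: Rational(58740473187, 32) ≈ 1.8356e+9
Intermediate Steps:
D = 52 (D = Add(-8, Add(52, Mul(-1, -8))) = Add(-8, Add(52, 8)) = Add(-8, 60) = 52)
Function('K')(f, z) = Rational(1663, 32) (Function('K')(f, z) = Add(52, Mul(-1, Pow(Add(13, 19), -1))) = Add(52, Mul(-1, Pow(32, -1))) = Add(52, Mul(-1, Rational(1, 32))) = Add(52, Rational(-1, 32)) = Rational(1663, 32))
Mul(Add(Function('K')(205, 63), 49747), Add(23113, 13748)) = Mul(Add(Rational(1663, 32), 49747), Add(23113, 13748)) = Mul(Rational(1593567, 32), 36861) = Rational(58740473187, 32)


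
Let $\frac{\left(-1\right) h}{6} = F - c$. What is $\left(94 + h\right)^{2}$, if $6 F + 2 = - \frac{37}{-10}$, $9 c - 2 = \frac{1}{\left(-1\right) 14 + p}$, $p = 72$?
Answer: $\frac{737502649}{84100} \approx 8769.4$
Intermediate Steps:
$c = \frac{13}{58}$ ($c = \frac{2}{9} + \frac{1}{9 \left(\left(-1\right) 14 + 72\right)} = \frac{2}{9} + \frac{1}{9 \left(-14 + 72\right)} = \frac{2}{9} + \frac{1}{9 \cdot 58} = \frac{2}{9} + \frac{1}{9} \cdot \frac{1}{58} = \frac{2}{9} + \frac{1}{522} = \frac{13}{58} \approx 0.22414$)
$F = \frac{17}{60}$ ($F = - \frac{1}{3} + \frac{\left(-37\right) \frac{1}{-10}}{6} = - \frac{1}{3} + \frac{\left(-37\right) \left(- \frac{1}{10}\right)}{6} = - \frac{1}{3} + \frac{1}{6} \cdot \frac{37}{10} = - \frac{1}{3} + \frac{37}{60} = \frac{17}{60} \approx 0.28333$)
$h = - \frac{103}{290}$ ($h = - 6 \left(\frac{17}{60} - \frac{13}{58}\right) = \left(-6\right) \frac{103}{1740} = - \frac{103}{290} \approx -0.35517$)
$\left(94 + h\right)^{2} = \left(94 - \frac{103}{290}\right)^{2} = \left(\frac{27157}{290}\right)^{2} = \frac{737502649}{84100}$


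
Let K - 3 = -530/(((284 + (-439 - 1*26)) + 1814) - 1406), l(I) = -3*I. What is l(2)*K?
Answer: -906/227 ≈ -3.9912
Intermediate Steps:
K = 151/227 (K = 3 - 530/(((284 + (-439 - 1*26)) + 1814) - 1406) = 3 - 530/(((284 + (-439 - 26)) + 1814) - 1406) = 3 - 530/(((284 - 465) + 1814) - 1406) = 3 - 530/((-181 + 1814) - 1406) = 3 - 530/(1633 - 1406) = 3 - 530/227 = 151/227 ≈ 0.66520)
l(2)*K = -3*2*(151/227) = -6*151/227 = -906/227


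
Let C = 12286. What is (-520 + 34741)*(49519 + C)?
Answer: 2115028905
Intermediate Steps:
(-520 + 34741)*(49519 + C) = (-520 + 34741)*(49519 + 12286) = 34221*61805 = 2115028905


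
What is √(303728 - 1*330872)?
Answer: 6*I*√754 ≈ 164.75*I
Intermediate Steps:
√(303728 - 1*330872) = √(303728 - 330872) = √(-27144) = 6*I*√754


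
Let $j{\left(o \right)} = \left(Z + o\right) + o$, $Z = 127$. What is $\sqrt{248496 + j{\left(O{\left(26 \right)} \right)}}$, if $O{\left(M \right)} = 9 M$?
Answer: $\sqrt{249091} \approx 499.09$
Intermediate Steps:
$j{\left(o \right)} = 127 + 2 o$ ($j{\left(o \right)} = \left(127 + o\right) + o = 127 + 2 o$)
$\sqrt{248496 + j{\left(O{\left(26 \right)} \right)}} = \sqrt{248496 + \left(127 + 2 \cdot 9 \cdot 26\right)} = \sqrt{248496 + \left(127 + 2 \cdot 234\right)} = \sqrt{248496 + \left(127 + 468\right)} = \sqrt{248496 + 595} = \sqrt{249091}$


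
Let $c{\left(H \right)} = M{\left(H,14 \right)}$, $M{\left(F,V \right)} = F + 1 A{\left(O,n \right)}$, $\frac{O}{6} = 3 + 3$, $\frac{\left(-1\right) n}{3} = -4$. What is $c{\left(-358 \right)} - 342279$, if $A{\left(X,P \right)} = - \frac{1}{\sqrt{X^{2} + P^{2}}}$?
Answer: $-342637 - \frac{\sqrt{10}}{120} \approx -3.4264 \cdot 10^{5}$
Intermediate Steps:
$n = 12$ ($n = \left(-3\right) \left(-4\right) = 12$)
$O = 36$ ($O = 6 \left(3 + 3\right) = 6 \cdot 6 = 36$)
$A{\left(X,P \right)} = - \frac{1}{\sqrt{P^{2} + X^{2}}}$
$M{\left(F,V \right)} = F - \frac{\sqrt{10}}{120}$ ($M{\left(F,V \right)} = F + 1 \left(- \frac{1}{\sqrt{12^{2} + 36^{2}}}\right) = F + 1 \left(- \frac{1}{\sqrt{144 + 1296}}\right) = F + 1 \left(- \frac{1}{12 \sqrt{10}}\right) = F + 1 \left(- \frac{\sqrt{10}}{120}\right) = F - \frac{\sqrt{10}}{120}$)
$c{\left(H \right)} = H - \frac{\sqrt{10}}{120}$
$c{\left(-358 \right)} - 342279 = \left(-358 - \frac{\sqrt{10}}{120}\right) - 342279 = -342637 - \frac{\sqrt{10}}{120}$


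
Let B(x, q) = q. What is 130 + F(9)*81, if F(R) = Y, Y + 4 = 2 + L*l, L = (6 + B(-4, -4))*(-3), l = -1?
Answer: 454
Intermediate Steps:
L = -6 (L = (6 - 4)*(-3) = 2*(-3) = -6)
Y = 4 (Y = -4 + (2 - 6*(-1)) = -4 + (2 + 6) = -4 + 8 = 4)
F(R) = 4
130 + F(9)*81 = 130 + 4*81 = 130 + 324 = 454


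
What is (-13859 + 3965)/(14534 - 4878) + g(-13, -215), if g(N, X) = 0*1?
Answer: -291/284 ≈ -1.0246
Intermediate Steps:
g(N, X) = 0
(-13859 + 3965)/(14534 - 4878) + g(-13, -215) = (-13859 + 3965)/(14534 - 4878) + 0 = -9894/9656 + 0 = -9894*1/9656 + 0 = -291/284 + 0 = -291/284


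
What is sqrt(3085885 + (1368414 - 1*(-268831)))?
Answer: sqrt(4723130) ≈ 2173.3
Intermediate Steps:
sqrt(3085885 + (1368414 - 1*(-268831))) = sqrt(3085885 + (1368414 + 268831)) = sqrt(3085885 + 1637245) = sqrt(4723130)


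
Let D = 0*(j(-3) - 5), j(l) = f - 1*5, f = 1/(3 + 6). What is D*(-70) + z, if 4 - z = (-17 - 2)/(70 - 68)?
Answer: 27/2 ≈ 13.500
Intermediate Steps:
f = ⅑ (f = 1/9 = ⅑ ≈ 0.11111)
z = 27/2 (z = 4 - (-17 - 2)/(70 - 68) = 4 - (-19)/2 = 4 - 1*(-19/2) = 4 + 19/2 = 27/2 ≈ 13.500)
j(l) = -44/9 (j(l) = ⅑ - 1*5 = ⅑ - 5 = -44/9)
D = 0 (D = 0*(-44/9 - 5) = 0*(-89/9) = 0)
D*(-70) + z = 0*(-70) + 27/2 = 0 + 27/2 = 27/2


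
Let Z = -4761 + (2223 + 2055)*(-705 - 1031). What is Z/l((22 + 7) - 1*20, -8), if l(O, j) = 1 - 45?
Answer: 675579/4 ≈ 1.6889e+5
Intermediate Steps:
l(O, j) = -44
Z = -7431369 (Z = -4761 + 4278*(-1736) = -4761 - 7426608 = -7431369)
Z/l((22 + 7) - 1*20, -8) = -7431369/(-44) = -7431369*(-1/44) = 675579/4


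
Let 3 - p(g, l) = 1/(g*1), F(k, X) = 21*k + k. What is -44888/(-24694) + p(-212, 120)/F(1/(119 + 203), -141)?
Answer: 1318610687/28793204 ≈ 45.796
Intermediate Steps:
F(k, X) = 22*k
p(g, l) = 3 - 1/g (p(g, l) = 3 - 1/(g*1) = 3 - 1/g)
-44888/(-24694) + p(-212, 120)/F(1/(119 + 203), -141) = -44888/(-24694) + (3 - 1/(-212))/((22/(119 + 203))) = -44888*(-1/24694) + (3 - 1*(-1/212))/((22/322)) = 22444/12347 + (3 + 1/212)/((22*(1/322))) = 22444/12347 + 637/(212*(11/161)) = 22444/12347 + (637/212)*(161/11) = 22444/12347 + 102557/2332 = 1318610687/28793204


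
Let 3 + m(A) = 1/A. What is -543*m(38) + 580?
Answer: 83399/38 ≈ 2194.7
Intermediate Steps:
m(A) = -3 + 1/A
-543*m(38) + 580 = -543*(-3 + 1/38) + 580 = -543*(-113/38) + 580 = 61359/38 + 580 = 83399/38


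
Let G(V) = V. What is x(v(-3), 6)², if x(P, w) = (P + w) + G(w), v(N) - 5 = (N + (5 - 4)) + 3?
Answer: 324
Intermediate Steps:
v(N) = 9 + N (v(N) = 5 + ((N + (5 - 4)) + 3) = 5 + ((N + 1) + 3) = 5 + ((1 + N) + 3) = 5 + (4 + N) = 9 + N)
x(P, w) = P + 2*w (x(P, w) = (P + w) + w = P + 2*w)
x(v(-3), 6)² = ((9 - 3) + 2*6)² = (6 + 12)² = 18² = 324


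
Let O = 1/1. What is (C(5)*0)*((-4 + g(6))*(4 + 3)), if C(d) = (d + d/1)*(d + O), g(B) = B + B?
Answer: 0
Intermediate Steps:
g(B) = 2*B
O = 1
C(d) = 2*d*(1 + d) (C(d) = (d + d/1)*(d + 1) = (d + d*1)*(1 + d) = (d + d)*(1 + d) = (2*d)*(1 + d) = 2*d*(1 + d))
(C(5)*0)*((-4 + g(6))*(4 + 3)) = ((2*5*(1 + 5))*0)*((-4 + 2*6)*(4 + 3)) = ((2*5*6)*0)*((-4 + 12)*7) = (60*0)*(8*7) = 0*56 = 0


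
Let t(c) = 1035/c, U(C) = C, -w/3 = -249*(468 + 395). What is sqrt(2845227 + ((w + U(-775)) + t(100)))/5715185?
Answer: sqrt(348912335)/57151850 ≈ 0.00032683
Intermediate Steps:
w = 644661 (w = -(-747)*(468 + 395) = -(-747)*863 = -3*(-214887) = 644661)
sqrt(2845227 + ((w + U(-775)) + t(100)))/5715185 = sqrt(2845227 + ((644661 - 775) + 1035/100))/5715185 = sqrt(2845227 + (643886 + 1035*(1/100)))*(1/5715185) = sqrt(2845227 + (643886 + 207/20))*(1/5715185) = sqrt(2845227 + 12877927/20)*(1/5715185) = sqrt(69782467/20)*(1/5715185) = (sqrt(348912335)/10)*(1/5715185) = sqrt(348912335)/57151850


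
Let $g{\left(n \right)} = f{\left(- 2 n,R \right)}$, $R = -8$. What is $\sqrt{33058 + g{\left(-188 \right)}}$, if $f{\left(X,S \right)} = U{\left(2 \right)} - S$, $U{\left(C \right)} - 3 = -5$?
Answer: $2 \sqrt{8266} \approx 181.83$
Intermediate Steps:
$U{\left(C \right)} = -2$ ($U{\left(C \right)} = 3 - 5 = -2$)
$f{\left(X,S \right)} = -2 - S$
$g{\left(n \right)} = 6$ ($g{\left(n \right)} = -2 - -8 = -2 + 8 = 6$)
$\sqrt{33058 + g{\left(-188 \right)}} = \sqrt{33058 + 6} = \sqrt{33064} = 2 \sqrt{8266}$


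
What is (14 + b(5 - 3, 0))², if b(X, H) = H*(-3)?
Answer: 196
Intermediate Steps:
b(X, H) = -3*H
(14 + b(5 - 3, 0))² = (14 - 3*0)² = (14 + 0)² = 14² = 196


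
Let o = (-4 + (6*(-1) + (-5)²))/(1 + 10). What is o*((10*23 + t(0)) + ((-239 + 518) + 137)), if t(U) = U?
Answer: 9690/11 ≈ 880.91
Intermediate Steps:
o = 15/11 (o = (-4 + (-6 + 25))/11 = (-4 + 19)*(1/11) = 15*(1/11) = 15/11 ≈ 1.3636)
o*((10*23 + t(0)) + ((-239 + 518) + 137)) = 15*((10*23 + 0) + ((-239 + 518) + 137))/11 = 15*((230 + 0) + (279 + 137))/11 = 15*(230 + 416)/11 = (15/11)*646 = 9690/11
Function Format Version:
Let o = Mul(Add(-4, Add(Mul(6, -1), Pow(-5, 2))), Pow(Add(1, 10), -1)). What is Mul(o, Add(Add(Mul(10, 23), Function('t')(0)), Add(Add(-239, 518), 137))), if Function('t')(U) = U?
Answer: Rational(9690, 11) ≈ 880.91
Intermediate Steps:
o = Rational(15, 11) (o = Mul(Add(-4, Add(-6, 25)), Pow(11, -1)) = Mul(Add(-4, 19), Rational(1, 11)) = Mul(15, Rational(1, 11)) = Rational(15, 11) ≈ 1.3636)
Mul(o, Add(Add(Mul(10, 23), Function('t')(0)), Add(Add(-239, 518), 137))) = Mul(Rational(15, 11), Add(Add(Mul(10, 23), 0), Add(Add(-239, 518), 137))) = Mul(Rational(15, 11), Add(Add(230, 0), Add(279, 137))) = Mul(Rational(15, 11), Add(230, 416)) = Mul(Rational(15, 11), 646) = Rational(9690, 11)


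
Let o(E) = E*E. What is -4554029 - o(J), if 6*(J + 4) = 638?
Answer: -41080510/9 ≈ -4.5645e+6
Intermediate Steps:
J = 307/3 (J = -4 + (1/6)*638 = -4 + 319/3 = 307/3 ≈ 102.33)
o(E) = E**2
-4554029 - o(J) = -4554029 - (307/3)**2 = -4554029 - 1*94249/9 = -4554029 - 94249/9 = -41080510/9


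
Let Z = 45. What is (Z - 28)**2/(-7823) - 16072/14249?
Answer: -129849217/111469927 ≈ -1.1649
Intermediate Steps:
(Z - 28)**2/(-7823) - 16072/14249 = (45 - 28)**2/(-7823) - 16072/14249 = 17**2*(-1/7823) - 16072*1/14249 = 289*(-1/7823) - 16072/14249 = -289/7823 - 16072/14249 = -129849217/111469927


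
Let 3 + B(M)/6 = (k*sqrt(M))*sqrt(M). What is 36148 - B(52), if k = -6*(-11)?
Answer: 15574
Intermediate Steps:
k = 66
B(M) = -18 + 396*M (B(M) = -18 + 6*((66*sqrt(M))*sqrt(M)) = -18 + 6*(66*M) = -18 + 396*M)
36148 - B(52) = 36148 - (-18 + 396*52) = 36148 - (-18 + 20592) = 36148 - 1*20574 = 36148 - 20574 = 15574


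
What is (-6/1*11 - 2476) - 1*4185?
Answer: -6727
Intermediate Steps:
(-6/1*11 - 2476) - 1*4185 = (-6*1*11 - 2476) - 4185 = (-6*11 - 2476) - 4185 = (-66 - 2476) - 4185 = -2542 - 4185 = -6727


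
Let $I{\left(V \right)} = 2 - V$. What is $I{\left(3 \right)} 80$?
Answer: $-80$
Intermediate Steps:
$I{\left(3 \right)} 80 = \left(2 - 3\right) 80 = \left(-1\right) 80 = -80$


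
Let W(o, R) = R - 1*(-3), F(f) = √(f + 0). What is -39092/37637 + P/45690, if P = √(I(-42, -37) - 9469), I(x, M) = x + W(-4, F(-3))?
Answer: -39092/37637 + √(-9508 + I*√3)/45690 ≈ -1.0387 + 0.0021341*I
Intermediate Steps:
F(f) = √f
W(o, R) = 3 + R (W(o, R) = R + 3 = 3 + R)
I(x, M) = 3 + x + I*√3 (I(x, M) = x + (3 + √(-3)) = x + (3 + I*√3) = 3 + x + I*√3)
P = √(-9508 + I*√3) (P = √((3 - 42 + I*√3) - 9469) = √((-39 + I*√3) - 9469) = √(-9508 + I*√3) ≈ 0.0089 + 97.509*I)
-39092/37637 + P/45690 = -39092/37637 + √(-9508 + I*√3)/45690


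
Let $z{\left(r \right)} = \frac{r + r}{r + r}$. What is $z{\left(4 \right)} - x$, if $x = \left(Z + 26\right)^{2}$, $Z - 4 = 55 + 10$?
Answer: $-9024$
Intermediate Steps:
$Z = 69$ ($Z = 4 + \left(55 + 10\right) = 4 + 65 = 69$)
$x = 9025$ ($x = \left(69 + 26\right)^{2} = 95^{2} = 9025$)
$z{\left(r \right)} = 1$ ($z{\left(r \right)} = \frac{2 r}{2 r} = 2 r \frac{1}{2 r} = 1$)
$z{\left(4 \right)} - x = 1 - 9025 = -9024$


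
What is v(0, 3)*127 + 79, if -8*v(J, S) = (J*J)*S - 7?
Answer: 1521/8 ≈ 190.13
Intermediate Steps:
v(J, S) = 7/8 - S*J²/8 (v(J, S) = -((J*J)*S - 7)/8 = -(J²*S - 7)/8 = -(S*J² - 7)/8 = -(-7 + S*J²)/8 = 7/8 - S*J²/8)
v(0, 3)*127 + 79 = (7/8 - ⅛*3*0²)*127 + 79 = (7/8 - ⅛*3*0)*127 + 79 = (7/8 + 0)*127 + 79 = (7/8)*127 + 79 = 889/8 + 79 = 1521/8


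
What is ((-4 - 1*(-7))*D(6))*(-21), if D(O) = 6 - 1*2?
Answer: -252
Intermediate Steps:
D(O) = 4 (D(O) = 6 - 2 = 4)
((-4 - 1*(-7))*D(6))*(-21) = ((-4 - 1*(-7))*4)*(-21) = ((-4 + 7)*4)*(-21) = (3*4)*(-21) = 12*(-21) = -252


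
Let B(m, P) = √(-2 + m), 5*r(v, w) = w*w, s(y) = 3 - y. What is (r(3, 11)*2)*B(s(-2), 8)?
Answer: 242*√3/5 ≈ 83.831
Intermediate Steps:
r(v, w) = w²/5 (r(v, w) = (w*w)/5 = w²/5)
(r(3, 11)*2)*B(s(-2), 8) = (((⅕)*11²)*2)*√(-2 + (3 - 1*(-2))) = (((⅕)*121)*2)*√(-2 + (3 + 2)) = ((121/5)*2)*√(-2 + 5) = 242*√3/5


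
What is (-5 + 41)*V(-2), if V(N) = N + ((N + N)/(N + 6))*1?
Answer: -108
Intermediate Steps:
V(N) = N + 2*N/(6 + N) (V(N) = N + ((2*N)/(6 + N))*1 = N + (2*N/(6 + N))*1 = N + 2*N/(6 + N))
(-5 + 41)*V(-2) = (-5 + 41)*(-2*(8 - 2)/(6 - 2)) = 36*(-2*6/4) = 36*(-2*¼*6) = 36*(-3) = -108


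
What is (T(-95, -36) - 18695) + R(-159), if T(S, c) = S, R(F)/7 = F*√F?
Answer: -18790 - 1113*I*√159 ≈ -18790.0 - 14034.0*I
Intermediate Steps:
R(F) = 7*F^(3/2) (R(F) = 7*(F*√F) = 7*F^(3/2))
(T(-95, -36) - 18695) + R(-159) = (-95 - 18695) + 7*(-159)^(3/2) = -18790 + 7*(-159*I*√159) = -18790 - 1113*I*√159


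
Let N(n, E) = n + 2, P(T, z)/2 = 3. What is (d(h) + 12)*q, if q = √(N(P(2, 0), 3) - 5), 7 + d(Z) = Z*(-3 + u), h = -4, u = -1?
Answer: 21*√3 ≈ 36.373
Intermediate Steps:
P(T, z) = 6 (P(T, z) = 2*3 = 6)
d(Z) = -7 - 4*Z (d(Z) = -7 + Z*(-3 - 1) = -7 + Z*(-4) = -7 - 4*Z)
N(n, E) = 2 + n
q = √3 (q = √((2 + 6) - 5) = √(8 - 5) = √3 ≈ 1.7320)
(d(h) + 12)*q = ((-7 - 4*(-4)) + 12)*√3 = ((-7 + 16) + 12)*√3 = (9 + 12)*√3 = 21*√3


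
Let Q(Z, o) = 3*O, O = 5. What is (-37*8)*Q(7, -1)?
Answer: -4440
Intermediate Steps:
Q(Z, o) = 15 (Q(Z, o) = 3*5 = 15)
(-37*8)*Q(7, -1) = -37*8*15 = -296*15 = -4440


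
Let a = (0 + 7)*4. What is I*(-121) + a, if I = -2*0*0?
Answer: 28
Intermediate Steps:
I = 0 (I = 0*0 = 0)
a = 28 (a = 7*4 = 28)
I*(-121) + a = 0*(-121) + 28 = 0 + 28 = 28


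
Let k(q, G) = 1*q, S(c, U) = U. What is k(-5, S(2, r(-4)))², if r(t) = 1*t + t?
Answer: 25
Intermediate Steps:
r(t) = 2*t (r(t) = t + t = 2*t)
k(q, G) = q
k(-5, S(2, r(-4)))² = (-5)² = 25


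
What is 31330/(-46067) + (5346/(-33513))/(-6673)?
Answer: -2335384028996/3434022271561 ≈ -0.68007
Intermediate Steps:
31330/(-46067) + (5346/(-33513))/(-6673) = 31330*(-1/46067) + (5346*(-1/33513))*(-1/6673) = -31330/46067 - 1782/11171*(-1/6673) = -31330/46067 + 1782/74544083 = -2335384028996/3434022271561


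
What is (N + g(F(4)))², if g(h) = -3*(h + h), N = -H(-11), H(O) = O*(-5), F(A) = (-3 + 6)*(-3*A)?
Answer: 25921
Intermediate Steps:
F(A) = -9*A (F(A) = 3*(-3*A) = -9*A)
H(O) = -5*O
N = -55 (N = -(-5)*(-11) = -1*55 = -55)
g(h) = -6*h
(N + g(F(4)))² = (-55 - (-54)*4)² = (-55 - 6*(-36))² = (-55 + 216)² = 161² = 25921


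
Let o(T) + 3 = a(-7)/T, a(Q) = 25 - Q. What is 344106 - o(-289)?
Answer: 99447533/289 ≈ 3.4411e+5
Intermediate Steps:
o(T) = -3 + 32/T (o(T) = -3 + (25 - 1*(-7))/T = -3 + (25 + 7)/T = -3 + 32/T)
344106 - o(-289) = 344106 - (-3 + 32/(-289)) = 344106 - (-3 + 32*(-1/289)) = 344106 - (-3 - 32/289) = 344106 - 1*(-899/289) = 344106 + 899/289 = 99447533/289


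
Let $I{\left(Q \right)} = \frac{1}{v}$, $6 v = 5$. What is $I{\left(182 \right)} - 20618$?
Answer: $- \frac{103084}{5} \approx -20617.0$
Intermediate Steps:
$v = \frac{5}{6}$ ($v = \frac{1}{6} \cdot 5 = \frac{5}{6} \approx 0.83333$)
$I{\left(Q \right)} = \frac{6}{5}$ ($I{\left(Q \right)} = \frac{1}{\frac{5}{6}} = \frac{6}{5}$)
$I{\left(182 \right)} - 20618 = \frac{6}{5} - 20618 = - \frac{103084}{5}$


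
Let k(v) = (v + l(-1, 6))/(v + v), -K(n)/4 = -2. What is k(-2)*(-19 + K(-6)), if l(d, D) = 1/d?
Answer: -33/4 ≈ -8.2500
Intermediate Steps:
K(n) = 8 (K(n) = -4*(-2) = 8)
k(v) = (-1 + v)/(2*v) (k(v) = (v + 1/(-1))/(v + v) = (v - 1)/((2*v)) = (-1 + v)*(1/(2*v)) = (-1 + v)/(2*v))
k(-2)*(-19 + K(-6)) = ((1/2)*(-1 - 2)/(-2))*(-19 + 8) = ((1/2)*(-1/2)*(-3))*(-11) = (3/4)*(-11) = -33/4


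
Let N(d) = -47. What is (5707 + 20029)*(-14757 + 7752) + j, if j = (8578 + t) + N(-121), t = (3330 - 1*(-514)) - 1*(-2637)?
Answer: -180265668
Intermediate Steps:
t = 6481 (t = (3330 + 514) + 2637 = 3844 + 2637 = 6481)
j = 15012 (j = (8578 + 6481) - 47 = 15059 - 47 = 15012)
(5707 + 20029)*(-14757 + 7752) + j = (5707 + 20029)*(-14757 + 7752) + 15012 = 25736*(-7005) + 15012 = -180280680 + 15012 = -180265668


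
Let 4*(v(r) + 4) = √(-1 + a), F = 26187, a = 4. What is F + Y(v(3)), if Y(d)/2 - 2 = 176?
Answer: 26543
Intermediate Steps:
v(r) = -4 + √3/4 (v(r) = -4 + √(-1 + 4)/4 = -4 + √3/4)
Y(d) = 356 (Y(d) = 4 + 2*176 = 4 + 352 = 356)
F + Y(v(3)) = 26187 + 356 = 26543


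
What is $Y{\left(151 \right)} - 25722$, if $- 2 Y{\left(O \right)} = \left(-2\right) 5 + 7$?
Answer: $- \frac{51441}{2} \approx -25721.0$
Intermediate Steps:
$Y{\left(O \right)} = \frac{3}{2}$ ($Y{\left(O \right)} = - \frac{\left(-2\right) 5 + 7}{2} = - \frac{-10 + 7}{2} = \left(- \frac{1}{2}\right) \left(-3\right) = \frac{3}{2}$)
$Y{\left(151 \right)} - 25722 = \frac{3}{2} - 25722 = - \frac{51441}{2}$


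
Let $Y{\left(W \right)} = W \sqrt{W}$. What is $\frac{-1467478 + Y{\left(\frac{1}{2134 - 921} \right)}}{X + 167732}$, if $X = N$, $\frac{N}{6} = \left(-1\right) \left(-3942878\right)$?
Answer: $- \frac{733739}{11912500} + \frac{\sqrt{1213}}{35055366425000} \approx -0.061594$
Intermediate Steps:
$Y{\left(W \right)} = W^{\frac{3}{2}}$
$N = 23657268$ ($N = 6 \left(\left(-1\right) \left(-3942878\right)\right) = 6 \cdot 3942878 = 23657268$)
$X = 23657268$
$\frac{-1467478 + Y{\left(\frac{1}{2134 - 921} \right)}}{X + 167732} = \frac{-1467478 + \left(\frac{1}{2134 - 921}\right)^{\frac{3}{2}}}{23657268 + 167732} = \frac{-1467478 + \left(\frac{1}{1213}\right)^{\frac{3}{2}}}{23825000} = \left(-1467478 + \left(\frac{1}{1213}\right)^{\frac{3}{2}}\right) \frac{1}{23825000} = \left(-1467478 + \frac{\sqrt{1213}}{1471369}\right) \frac{1}{23825000} = - \frac{733739}{11912500} + \frac{\sqrt{1213}}{35055366425000}$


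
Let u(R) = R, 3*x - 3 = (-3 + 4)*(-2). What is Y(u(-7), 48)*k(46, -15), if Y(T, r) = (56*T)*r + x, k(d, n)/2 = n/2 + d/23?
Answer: 620917/3 ≈ 2.0697e+5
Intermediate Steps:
x = ⅓ (x = 1 + ((-3 + 4)*(-2))/3 = 1 + (1*(-2))/3 = 1 + (⅓)*(-2) = 1 - ⅔ = ⅓ ≈ 0.33333)
k(d, n) = n + 2*d/23 (k(d, n) = 2*(n/2 + d/23) = n + 2*d/23)
Y(T, r) = ⅓ + 56*T*r (Y(T, r) = (56*T)*r + ⅓ = 56*T*r + ⅓ = ⅓ + 56*T*r)
Y(u(-7), 48)*k(46, -15) = (⅓ + 56*(-7)*48)*(-15 + (2/23)*46) = (⅓ - 18816)*(-15 + 4) = -56447/3*(-11) = 620917/3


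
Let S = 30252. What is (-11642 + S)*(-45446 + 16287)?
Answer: -542648990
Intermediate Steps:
(-11642 + S)*(-45446 + 16287) = (-11642 + 30252)*(-45446 + 16287) = 18610*(-29159) = -542648990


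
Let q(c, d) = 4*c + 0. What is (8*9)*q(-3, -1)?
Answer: -864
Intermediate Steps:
q(c, d) = 4*c
(8*9)*q(-3, -1) = (8*9)*(4*(-3)) = 72*(-12) = -864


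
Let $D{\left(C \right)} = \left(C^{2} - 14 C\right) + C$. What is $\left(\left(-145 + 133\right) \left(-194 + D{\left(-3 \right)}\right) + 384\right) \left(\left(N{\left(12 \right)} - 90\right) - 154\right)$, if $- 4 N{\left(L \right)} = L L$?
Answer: $-598080$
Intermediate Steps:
$D{\left(C \right)} = C^{2} - 13 C$
$N{\left(L \right)} = - \frac{L^{2}}{4}$ ($N{\left(L \right)} = - \frac{L L}{4} = - \frac{L^{2}}{4}$)
$\left(\left(-145 + 133\right) \left(-194 + D{\left(-3 \right)}\right) + 384\right) \left(\left(N{\left(12 \right)} - 90\right) - 154\right) = \left(\left(-145 + 133\right) \left(-194 - 3 \left(-13 - 3\right)\right) + 384\right) \left(\left(- \frac{12^{2}}{4} - 90\right) - 154\right) = \left(- 12 \left(-194 - -48\right) + 384\right) \left(\left(\left(- \frac{1}{4}\right) 144 - 90\right) - 154\right) = \left(- 12 \left(-194 + 48\right) + 384\right) \left(\left(-36 - 90\right) - 154\right) = \left(\left(-12\right) \left(-146\right) + 384\right) \left(-126 - 154\right) = \left(1752 + 384\right) \left(-280\right) = 2136 \left(-280\right) = -598080$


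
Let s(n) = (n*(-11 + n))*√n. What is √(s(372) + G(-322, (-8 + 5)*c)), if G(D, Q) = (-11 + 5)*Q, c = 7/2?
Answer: √(63 + 268584*√93) ≈ 1609.4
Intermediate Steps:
c = 7/2 (c = 7*(½) = 7/2 ≈ 3.5000)
s(n) = n^(3/2)*(-11 + n)
G(D, Q) = -6*Q
√(s(372) + G(-322, (-8 + 5)*c)) = √(372^(3/2)*(-11 + 372) - 6*(-8 + 5)*7/2) = √((744*√93)*361 - (-18)*7/2) = √(268584*√93 - 6*(-21/2)) = √(268584*√93 + 63) = √(63 + 268584*√93)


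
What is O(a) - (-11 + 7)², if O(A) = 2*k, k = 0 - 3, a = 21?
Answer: -22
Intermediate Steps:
k = -3
O(A) = -6 (O(A) = 2*(-3) = -6)
O(a) - (-11 + 7)² = -6 - (-11 + 7)² = -6 - 1*(-4)² = -6 - 1*16 = -6 - 16 = -22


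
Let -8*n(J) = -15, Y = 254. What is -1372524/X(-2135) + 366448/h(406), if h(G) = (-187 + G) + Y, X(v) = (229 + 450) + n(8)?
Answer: -3197588560/2576431 ≈ -1241.1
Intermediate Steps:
n(J) = 15/8 (n(J) = -⅛*(-15) = 15/8)
X(v) = 5447/8 (X(v) = (229 + 450) + 15/8 = 679 + 15/8 = 5447/8)
h(G) = 67 + G (h(G) = (-187 + G) + 254 = 67 + G)
-1372524/X(-2135) + 366448/h(406) = -1372524/5447/8 + 366448/(67 + 406) = -1372524*8/5447 + 366448/473 = -10980192/5447 + 366448*(1/473) = -10980192/5447 + 366448/473 = -3197588560/2576431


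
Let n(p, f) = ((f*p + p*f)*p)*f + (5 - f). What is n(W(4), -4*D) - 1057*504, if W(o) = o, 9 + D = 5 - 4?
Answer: -499987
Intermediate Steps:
D = -8 (D = -9 + (5 - 4) = -9 + 1 = -8)
n(p, f) = 5 - f + 2*f²*p² (n(p, f) = ((f*p + f*p)*p)*f + (5 - f) = ((2*f*p)*p)*f + (5 - f) = (2*f*p²)*f + (5 - f) = 2*f²*p² + (5 - f) = 5 - f + 2*f²*p²)
n(W(4), -4*D) - 1057*504 = (5 - (-4)*(-8) + 2*(-4*(-8))²*4²) - 1057*504 = (5 - 1*32 + 2*32²*16) - 532728 = (5 - 32 + 2*1024*16) - 532728 = (5 - 32 + 32768) - 532728 = 32741 - 532728 = -499987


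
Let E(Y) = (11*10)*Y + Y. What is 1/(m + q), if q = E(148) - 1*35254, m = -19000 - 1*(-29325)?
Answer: -1/8501 ≈ -0.00011763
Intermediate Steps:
m = 10325 (m = -19000 + 29325 = 10325)
E(Y) = 111*Y (E(Y) = 110*Y + Y = 111*Y)
q = -18826 (q = 111*148 - 1*35254 = 16428 - 35254 = -18826)
1/(m + q) = 1/(10325 - 18826) = 1/(-8501) = -1/8501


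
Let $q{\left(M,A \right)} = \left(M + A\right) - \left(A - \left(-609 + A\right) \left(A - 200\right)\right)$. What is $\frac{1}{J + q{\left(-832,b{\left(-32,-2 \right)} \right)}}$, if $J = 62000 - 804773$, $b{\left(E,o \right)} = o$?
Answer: $- \frac{1}{620183} \approx -1.6124 \cdot 10^{-6}$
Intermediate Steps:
$J = -742773$ ($J = 62000 - 804773 = -742773$)
$q{\left(M,A \right)} = M + \left(-609 + A\right) \left(-200 + A\right)$ ($q{\left(M,A \right)} = \left(A + M\right) - \left(A - \left(-609 + A\right) \left(-200 + A\right)\right) = M + \left(-609 + A\right) \left(-200 + A\right)$)
$\frac{1}{J + q{\left(-832,b{\left(-32,-2 \right)} \right)}} = \frac{1}{-742773 + \left(121800 - 832 + \left(-2\right)^{2} - -1618\right)} = \frac{1}{-742773 + \left(121800 - 832 + 4 + 1618\right)} = \frac{1}{-742773 + 122590} = \frac{1}{-620183} = - \frac{1}{620183}$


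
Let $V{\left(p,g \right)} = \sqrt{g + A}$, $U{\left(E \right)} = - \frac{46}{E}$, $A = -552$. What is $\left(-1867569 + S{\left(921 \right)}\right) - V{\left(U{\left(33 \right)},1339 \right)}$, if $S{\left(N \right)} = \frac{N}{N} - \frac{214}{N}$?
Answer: $- \frac{1720030342}{921} - \sqrt{787} \approx -1.8676 \cdot 10^{6}$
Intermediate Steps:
$V{\left(p,g \right)} = \sqrt{-552 + g}$ ($V{\left(p,g \right)} = \sqrt{g - 552} = \sqrt{-552 + g}$)
$S{\left(N \right)} = 1 - \frac{214}{N}$
$\left(-1867569 + S{\left(921 \right)}\right) - V{\left(U{\left(33 \right)},1339 \right)} = \left(-1867569 + \frac{-214 + 921}{921}\right) - \sqrt{-552 + 1339} = \left(-1867569 + \frac{1}{921} \cdot 707\right) - \sqrt{787} = \left(-1867569 + \frac{707}{921}\right) - \sqrt{787} = - \frac{1720030342}{921} - \sqrt{787}$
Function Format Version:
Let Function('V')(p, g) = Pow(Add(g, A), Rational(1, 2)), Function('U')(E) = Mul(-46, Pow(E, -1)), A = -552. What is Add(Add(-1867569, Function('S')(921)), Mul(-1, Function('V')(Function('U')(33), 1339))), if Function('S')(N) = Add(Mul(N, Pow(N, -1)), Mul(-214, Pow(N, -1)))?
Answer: Add(Rational(-1720030342, 921), Mul(-1, Pow(787, Rational(1, 2)))) ≈ -1.8676e+6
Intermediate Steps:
Function('V')(p, g) = Pow(Add(-552, g), Rational(1, 2)) (Function('V')(p, g) = Pow(Add(g, -552), Rational(1, 2)) = Pow(Add(-552, g), Rational(1, 2)))
Function('S')(N) = Add(1, Mul(-214, Pow(N, -1)))
Add(Add(-1867569, Function('S')(921)), Mul(-1, Function('V')(Function('U')(33), 1339))) = Add(Add(-1867569, Mul(Pow(921, -1), Add(-214, 921))), Mul(-1, Pow(Add(-552, 1339), Rational(1, 2)))) = Add(Add(-1867569, Mul(Rational(1, 921), 707)), Mul(-1, Pow(787, Rational(1, 2)))) = Add(Add(-1867569, Rational(707, 921)), Mul(-1, Pow(787, Rational(1, 2)))) = Add(Rational(-1720030342, 921), Mul(-1, Pow(787, Rational(1, 2))))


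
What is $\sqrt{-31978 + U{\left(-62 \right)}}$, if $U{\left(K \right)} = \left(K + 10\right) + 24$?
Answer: $i \sqrt{32006} \approx 178.9 i$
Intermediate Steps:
$U{\left(K \right)} = 34 + K$ ($U{\left(K \right)} = \left(10 + K\right) + 24 = 34 + K$)
$\sqrt{-31978 + U{\left(-62 \right)}} = \sqrt{-31978 + \left(34 - 62\right)} = \sqrt{-31978 - 28} = \sqrt{-32006} = i \sqrt{32006}$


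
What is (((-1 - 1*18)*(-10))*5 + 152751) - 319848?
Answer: -166147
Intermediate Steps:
(((-1 - 1*18)*(-10))*5 + 152751) - 319848 = (((-1 - 18)*(-10))*5 + 152751) - 319848 = (-19*(-10)*5 + 152751) - 319848 = (190*5 + 152751) - 319848 = (950 + 152751) - 319848 = 153701 - 319848 = -166147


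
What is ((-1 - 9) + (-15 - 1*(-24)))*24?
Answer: -24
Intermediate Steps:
((-1 - 9) + (-15 - 1*(-24)))*24 = (-10 + (-15 + 24))*24 = (-10 + 9)*24 = -1*24 = -24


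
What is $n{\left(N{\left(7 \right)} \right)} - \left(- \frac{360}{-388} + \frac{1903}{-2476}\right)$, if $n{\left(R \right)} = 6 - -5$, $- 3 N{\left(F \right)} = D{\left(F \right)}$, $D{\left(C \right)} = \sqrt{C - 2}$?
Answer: $\frac{2603643}{240172} \approx 10.841$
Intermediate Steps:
$D{\left(C \right)} = \sqrt{-2 + C}$
$N{\left(F \right)} = - \frac{\sqrt{-2 + F}}{3}$
$n{\left(R \right)} = 11$ ($n{\left(R \right)} = 6 + 5 = 11$)
$n{\left(N{\left(7 \right)} \right)} - \left(- \frac{360}{-388} + \frac{1903}{-2476}\right) = 11 - \left(- \frac{360}{-388} + \frac{1903}{-2476}\right) = 11 - \left(\left(-360\right) \left(- \frac{1}{388}\right) + 1903 \left(- \frac{1}{2476}\right)\right) = 11 - \left(\frac{90}{97} - \frac{1903}{2476}\right) = 11 - \frac{38249}{240172} = \frac{2603643}{240172}$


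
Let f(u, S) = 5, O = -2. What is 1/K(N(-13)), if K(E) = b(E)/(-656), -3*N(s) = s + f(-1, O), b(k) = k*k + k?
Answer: -738/11 ≈ -67.091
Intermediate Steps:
b(k) = k + k² (b(k) = k² + k = k + k²)
N(s) = -5/3 - s/3 (N(s) = -(s + 5)/3 = -(5 + s)/3 = -5/3 - s/3)
K(E) = -E*(1 + E)/656 (K(E) = (E*(1 + E))/(-656) = (E*(1 + E))*(-1/656) = -E*(1 + E)/656)
1/K(N(-13)) = 1/(-(-5/3 - ⅓*(-13))*(1 + (-5/3 - ⅓*(-13)))/656) = 1/(-(-5/3 + 13/3)*(1 + (-5/3 + 13/3))/656) = 1/(-1/656*8/3*(1 + 8/3)) = 1/(-1/656*8/3*11/3) = 1/(-11/738) = -738/11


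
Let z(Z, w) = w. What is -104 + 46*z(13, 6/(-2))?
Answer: -242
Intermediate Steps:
-104 + 46*z(13, 6/(-2)) = -104 + 46*(6/(-2)) = -104 + 46*(6*(-½)) = -104 + 46*(-3) = -104 - 138 = -242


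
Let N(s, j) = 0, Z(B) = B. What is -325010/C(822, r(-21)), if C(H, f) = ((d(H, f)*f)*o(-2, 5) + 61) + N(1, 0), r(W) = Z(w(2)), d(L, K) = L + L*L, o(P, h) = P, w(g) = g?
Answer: 325010/2705963 ≈ 0.12011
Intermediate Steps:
d(L, K) = L + L²
r(W) = 2
C(H, f) = 61 - 2*H*f*(1 + H) (C(H, f) = (((H*(1 + H))*f)*(-2) + 61) + 0 = ((H*f*(1 + H))*(-2) + 61) + 0 = (-2*H*f*(1 + H) + 61) + 0 = (61 - 2*H*f*(1 + H)) + 0 = 61 - 2*H*f*(1 + H))
-325010/C(822, r(-21)) = -325010/(61 - 2*822*2*(1 + 822)) = -325010/(61 - 2*822*2*823) = -325010/(61 - 2706024) = -325010/(-2705963) = -325010*(-1/2705963) = 325010/2705963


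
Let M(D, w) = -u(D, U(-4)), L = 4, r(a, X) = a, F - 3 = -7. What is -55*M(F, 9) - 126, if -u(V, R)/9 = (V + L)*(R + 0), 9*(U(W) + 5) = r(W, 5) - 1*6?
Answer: -126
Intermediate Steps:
F = -4 (F = 3 - 7 = -4)
U(W) = -17/3 + W/9 (U(W) = -5 + (W - 1*6)/9 = -5 + (W - 6)/9 = -5 + (-6 + W)/9 = -5 + (-⅔ + W/9) = -17/3 + W/9)
u(V, R) = -9*R*(4 + V) (u(V, R) = -9*(V + 4)*(R + 0) = -9*(4 + V)*R = -9*R*(4 + V))
M(D, w) = -220 - 55*D (M(D, w) = -(-9)*(-17/3 + (⅑)*(-4))*(4 + D) = -(-9)*(-17/3 - 4/9)*(4 + D) = -(-9)*(-55)*(4 + D)/9 = -(220 + 55*D) = -220 - 55*D)
-55*M(F, 9) - 126 = -55*(-220 - 55*(-4)) - 126 = -55*(-220 + 220) - 126 = -55*0 - 126 = 0 - 126 = -126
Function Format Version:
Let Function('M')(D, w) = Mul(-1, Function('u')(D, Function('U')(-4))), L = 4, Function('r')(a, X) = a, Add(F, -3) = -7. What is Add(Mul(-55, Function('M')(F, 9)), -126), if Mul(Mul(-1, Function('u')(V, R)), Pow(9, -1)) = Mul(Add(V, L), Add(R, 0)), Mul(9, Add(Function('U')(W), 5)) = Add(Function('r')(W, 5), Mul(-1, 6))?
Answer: -126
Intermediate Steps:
F = -4 (F = Add(3, -7) = -4)
Function('U')(W) = Add(Rational(-17, 3), Mul(Rational(1, 9), W)) (Function('U')(W) = Add(-5, Mul(Rational(1, 9), Add(W, Mul(-1, 6)))) = Add(-5, Mul(Rational(1, 9), Add(W, -6))) = Add(-5, Mul(Rational(1, 9), Add(-6, W))) = Add(-5, Add(Rational(-2, 3), Mul(Rational(1, 9), W))) = Add(Rational(-17, 3), Mul(Rational(1, 9), W)))
Function('u')(V, R) = Mul(-9, R, Add(4, V)) (Function('u')(V, R) = Mul(-9, Mul(Add(V, 4), Add(R, 0))) = Mul(-9, Mul(Add(4, V), R)) = Mul(-9, Mul(R, Add(4, V))) = Mul(-9, R, Add(4, V)))
Function('M')(D, w) = Add(-220, Mul(-55, D)) (Function('M')(D, w) = Mul(-1, Mul(-9, Add(Rational(-17, 3), Mul(Rational(1, 9), -4)), Add(4, D))) = Mul(-1, Mul(-9, Add(Rational(-17, 3), Rational(-4, 9)), Add(4, D))) = Mul(-1, Mul(-9, Rational(-55, 9), Add(4, D))) = Mul(-1, Add(220, Mul(55, D))) = Add(-220, Mul(-55, D)))
Add(Mul(-55, Function('M')(F, 9)), -126) = Add(Mul(-55, Add(-220, Mul(-55, -4))), -126) = Add(Mul(-55, Add(-220, 220)), -126) = Add(Mul(-55, 0), -126) = Add(0, -126) = -126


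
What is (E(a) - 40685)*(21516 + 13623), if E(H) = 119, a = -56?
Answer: -1425448674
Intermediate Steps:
(E(a) - 40685)*(21516 + 13623) = (119 - 40685)*(21516 + 13623) = -40566*35139 = -1425448674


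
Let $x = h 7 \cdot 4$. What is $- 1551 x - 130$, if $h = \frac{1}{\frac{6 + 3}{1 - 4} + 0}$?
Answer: $14346$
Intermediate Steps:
$h = - \frac{1}{3}$ ($h = \frac{1}{\frac{9}{-3} + 0} = \frac{1}{9 \left(- \frac{1}{3}\right) + 0} = \frac{1}{-3 + 0} = \frac{1}{-3} = - \frac{1}{3} \approx -0.33333$)
$x = - \frac{28}{3}$ ($x = \left(- \frac{1}{3}\right) 7 \cdot 4 = \left(- \frac{7}{3}\right) 4 = - \frac{28}{3} \approx -9.3333$)
$- 1551 x - 130 = \left(-1551\right) \left(- \frac{28}{3}\right) - 130 = 14476 - 130 = 14346$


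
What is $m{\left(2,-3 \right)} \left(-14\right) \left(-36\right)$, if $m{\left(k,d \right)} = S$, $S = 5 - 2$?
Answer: $1512$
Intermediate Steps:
$S = 3$
$m{\left(k,d \right)} = 3$
$m{\left(2,-3 \right)} \left(-14\right) \left(-36\right) = 3 \left(-14\right) \left(-36\right) = \left(-42\right) \left(-36\right) = 1512$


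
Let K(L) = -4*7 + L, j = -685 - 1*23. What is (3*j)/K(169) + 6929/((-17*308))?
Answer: -4032751/246092 ≈ -16.387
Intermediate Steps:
j = -708 (j = -685 - 23 = -708)
K(L) = -28 + L
(3*j)/K(169) + 6929/((-17*308)) = (3*(-708))/(-28 + 169) + 6929/((-17*308)) = -2124/141 + 6929/(-5236) = -2124*1/141 + 6929*(-1/5236) = -708/47 - 6929/5236 = -4032751/246092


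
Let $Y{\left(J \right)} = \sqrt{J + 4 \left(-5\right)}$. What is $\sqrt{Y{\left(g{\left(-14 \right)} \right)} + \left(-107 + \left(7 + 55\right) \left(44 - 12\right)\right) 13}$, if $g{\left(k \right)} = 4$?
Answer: $\sqrt{24401 + 4 i} \approx 156.21 + 0.013 i$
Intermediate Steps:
$Y{\left(J \right)} = \sqrt{-20 + J}$ ($Y{\left(J \right)} = \sqrt{J - 20} = \sqrt{-20 + J}$)
$\sqrt{Y{\left(g{\left(-14 \right)} \right)} + \left(-107 + \left(7 + 55\right) \left(44 - 12\right)\right) 13} = \sqrt{\sqrt{-20 + 4} + \left(-107 + \left(7 + 55\right) \left(44 - 12\right)\right) 13} = \sqrt{\sqrt{-16} + \left(-107 + 62 \cdot 32\right) 13} = \sqrt{4 i + \left(-107 + 1984\right) 13} = \sqrt{4 i + 1877 \cdot 13} = \sqrt{4 i + 24401} = \sqrt{24401 + 4 i}$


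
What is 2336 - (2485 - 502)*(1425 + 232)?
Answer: -3283495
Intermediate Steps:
2336 - (2485 - 502)*(1425 + 232) = 2336 - 1983*1657 = 2336 - 1*3285831 = 2336 - 3285831 = -3283495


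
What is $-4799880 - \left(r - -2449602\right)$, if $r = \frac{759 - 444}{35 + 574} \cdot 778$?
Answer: $- \frac{210246648}{29} \approx -7.2499 \cdot 10^{6}$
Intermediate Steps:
$r = \frac{11670}{29}$ ($r = \frac{315}{609} \cdot 778 = 315 \cdot \frac{1}{609} \cdot 778 = \frac{15}{29} \cdot 778 = \frac{11670}{29} \approx 402.41$)
$-4799880 - \left(r - -2449602\right) = -4799880 - \left(\frac{11670}{29} - -2449602\right) = -4799880 - \left(\frac{11670}{29} + 2449602\right) = -4799880 - \frac{71050128}{29} = - \frac{210246648}{29}$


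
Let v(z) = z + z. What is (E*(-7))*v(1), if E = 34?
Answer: -476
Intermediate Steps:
v(z) = 2*z
(E*(-7))*v(1) = (34*(-7))*(2*1) = -238*2 = -476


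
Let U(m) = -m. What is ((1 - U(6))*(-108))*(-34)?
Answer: 25704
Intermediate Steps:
((1 - U(6))*(-108))*(-34) = ((1 - (-1)*6)*(-108))*(-34) = ((1 - 1*(-6))*(-108))*(-34) = ((1 + 6)*(-108))*(-34) = (7*(-108))*(-34) = -756*(-34) = 25704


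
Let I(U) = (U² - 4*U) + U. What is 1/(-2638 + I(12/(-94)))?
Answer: -2209/5826460 ≈ -0.00037913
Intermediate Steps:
I(U) = U² - 3*U
1/(-2638 + I(12/(-94))) = 1/(-2638 + (12/(-94))*(-3 + 12/(-94))) = 1/(-2638 + (12*(-1/94))*(-3 + 12*(-1/94))) = 1/(-2638 - 6*(-3 - 6/47)/47) = 1/(-2638 - 6/47*(-147/47)) = 1/(-2638 + 882/2209) = 1/(-5826460/2209) = -2209/5826460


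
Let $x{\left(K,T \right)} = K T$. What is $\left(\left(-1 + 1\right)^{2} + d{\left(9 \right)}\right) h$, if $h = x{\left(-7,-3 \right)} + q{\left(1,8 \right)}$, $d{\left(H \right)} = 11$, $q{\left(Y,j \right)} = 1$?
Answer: $242$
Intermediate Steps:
$h = 22$ ($h = \left(-7\right) \left(-3\right) + 1 = 21 + 1 = 22$)
$\left(\left(-1 + 1\right)^{2} + d{\left(9 \right)}\right) h = \left(\left(-1 + 1\right)^{2} + 11\right) 22 = \left(0^{2} + 11\right) 22 = \left(0 + 11\right) 22 = 11 \cdot 22 = 242$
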